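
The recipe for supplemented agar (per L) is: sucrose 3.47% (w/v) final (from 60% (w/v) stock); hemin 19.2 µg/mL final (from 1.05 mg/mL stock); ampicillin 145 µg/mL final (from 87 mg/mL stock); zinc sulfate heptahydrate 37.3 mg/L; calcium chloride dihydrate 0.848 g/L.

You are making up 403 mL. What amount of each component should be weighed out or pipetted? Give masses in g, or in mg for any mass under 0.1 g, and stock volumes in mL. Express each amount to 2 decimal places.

sucrose 23.31 mL; hemin 7.37 mL; ampicillin 0.67 mL; zinc sulfate heptahydrate 15.03 mg; calcium chloride dihydrate 0.34 g

Working volume: 403 mL = 0.403 L.
sucrose: dilute stock: 3.47% ÷ 60% × 403 mL = 23.31 mL
hemin: V = C2·V2/C1 = 19.2 µg/mL × 403 mL ÷ 1050 µg/mL = 7.37 mL
ampicillin: dilute stock: 145 µg/mL × 403 mL ÷ 87000 µg/mL = 0.67 mL
zinc sulfate heptahydrate: 37.3 mg/L × 0.403 L = 15.03 mg
calcium chloride dihydrate: 0.848 g/L × 0.403 L = 0.34 g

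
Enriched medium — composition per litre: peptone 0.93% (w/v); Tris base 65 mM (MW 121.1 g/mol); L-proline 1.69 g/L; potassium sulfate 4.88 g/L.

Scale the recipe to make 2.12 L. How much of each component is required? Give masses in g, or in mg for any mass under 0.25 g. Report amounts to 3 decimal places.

peptone 19.716 g; Tris base 16.688 g; L-proline 3.583 g; potassium sulfate 10.346 g

Working volume: 2.12 L.
peptone: 0.93% w/v = 9.3 g/L → 9.3 × 2.12 L = 19.716 g
Tris base: 65 mmol/L × 121.1 g/mol × 2.12 L ÷ 1000 = 16.688 g
L-proline: 1.69 g/L × 2.12 L = 3.583 g
potassium sulfate: 4.88 g/L × 2.12 L = 10.346 g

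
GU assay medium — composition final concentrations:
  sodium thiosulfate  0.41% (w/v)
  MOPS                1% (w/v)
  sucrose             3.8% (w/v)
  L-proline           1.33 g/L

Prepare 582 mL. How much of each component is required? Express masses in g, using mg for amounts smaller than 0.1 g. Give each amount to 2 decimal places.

Working volume: 582 mL = 0.582 L.
sodium thiosulfate: 0.41 g per 100 mL × 582 mL ÷ 100 = 2.39 g
MOPS: 1 g per 100 mL × 582 mL ÷ 100 = 5.82 g
sucrose: 3.8 g per 100 mL × 582 mL ÷ 100 = 22.12 g
L-proline: 1.33 g/L × 0.582 L = 0.77 g

sodium thiosulfate 2.39 g; MOPS 5.82 g; sucrose 22.12 g; L-proline 0.77 g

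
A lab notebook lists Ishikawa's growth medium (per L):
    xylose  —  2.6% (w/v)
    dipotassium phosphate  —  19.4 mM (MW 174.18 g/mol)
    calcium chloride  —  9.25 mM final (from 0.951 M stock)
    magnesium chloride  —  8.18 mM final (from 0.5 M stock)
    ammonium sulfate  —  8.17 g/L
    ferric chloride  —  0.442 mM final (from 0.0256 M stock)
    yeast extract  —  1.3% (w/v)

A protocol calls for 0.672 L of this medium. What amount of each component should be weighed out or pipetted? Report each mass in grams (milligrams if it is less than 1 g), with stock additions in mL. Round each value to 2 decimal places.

xylose 17.47 g; dipotassium phosphate 2.27 g; calcium chloride 6.54 mL; magnesium chloride 10.99 mL; ammonium sulfate 5.49 g; ferric chloride 11.60 mL; yeast extract 8.74 g

Working volume: 0.672 L.
xylose: 2.6% w/v = 26 g/L → 26 × 0.672 L = 17.47 g
dipotassium phosphate: 19.4 mmol/L × 174.18 g/mol × 0.672 L ÷ 1000 = 2.27 g
calcium chloride: V = C2·V2/C1 = 9.25 mM × 672 mL ÷ 951 mM = 6.54 mL
magnesium chloride: C1V1 = C2V2 → 8.18 mM × 672 mL ÷ 500 mM = 10.99 mL
ammonium sulfate: 8.17 g/L × 0.672 L = 5.49 g
ferric chloride: V = C2·V2/C1 = 0.442 mM × 672 mL ÷ 25.6 mM = 11.60 mL
yeast extract: 1.3% w/v = 13 g/L → 13 × 0.672 L = 8.74 g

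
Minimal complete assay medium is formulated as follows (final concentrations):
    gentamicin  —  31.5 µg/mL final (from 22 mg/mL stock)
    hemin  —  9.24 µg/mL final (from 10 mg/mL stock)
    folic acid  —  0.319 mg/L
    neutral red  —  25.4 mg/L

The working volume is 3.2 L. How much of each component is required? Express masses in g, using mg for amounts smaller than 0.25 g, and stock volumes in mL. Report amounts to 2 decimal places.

gentamicin 4.58 mL; hemin 2.96 mL; folic acid 1.02 mg; neutral red 81.28 mg

Working volume: 3.2 L.
gentamicin: C1V1 = C2V2 → 31.5 µg/mL × 3200 mL ÷ 22000 µg/mL = 4.58 mL
hemin: C1V1 = C2V2 → 9.24 µg/mL × 3200 mL ÷ 10000 µg/mL = 2.96 mL
folic acid: 0.319 mg/L × 3.2 L = 1.02 mg
neutral red: 25.4 mg/L × 3.2 L = 81.28 mg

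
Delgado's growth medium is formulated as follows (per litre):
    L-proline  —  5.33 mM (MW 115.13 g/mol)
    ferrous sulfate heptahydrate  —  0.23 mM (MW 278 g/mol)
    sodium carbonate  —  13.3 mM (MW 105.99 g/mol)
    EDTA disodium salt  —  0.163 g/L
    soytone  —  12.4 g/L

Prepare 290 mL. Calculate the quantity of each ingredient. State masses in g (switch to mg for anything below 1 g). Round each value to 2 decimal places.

L-proline 177.96 mg; ferrous sulfate heptahydrate 18.54 mg; sodium carbonate 408.80 mg; EDTA disodium salt 47.27 mg; soytone 3.60 g

Target volume = 290 mL = 0.29 L.
L-proline: 5.33 mmol/L × 115.13 mg/mmol × 0.29 L = 177.96 mg
ferrous sulfate heptahydrate: 0.23 mmol/L × 278 mg/mmol × 0.29 L = 18.54 mg
sodium carbonate: 13.3 mmol/L × 105.99 mg/mmol × 0.29 L = 408.80 mg
EDTA disodium salt: 0.163 g/L × 0.29 L = 0.04727 g = 47.27 mg
soytone: 12.4 g/L × 0.29 L = 3.60 g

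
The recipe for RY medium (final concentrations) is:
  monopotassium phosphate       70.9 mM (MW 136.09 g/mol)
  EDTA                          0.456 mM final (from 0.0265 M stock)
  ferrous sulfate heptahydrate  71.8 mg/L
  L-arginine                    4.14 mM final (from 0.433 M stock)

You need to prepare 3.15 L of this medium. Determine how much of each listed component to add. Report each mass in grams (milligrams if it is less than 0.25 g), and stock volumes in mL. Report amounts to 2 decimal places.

Working volume: 3.15 L.
monopotassium phosphate: 70.9 mmol/L × 136.09 g/mol × 3.15 L ÷ 1000 = 30.39 g
EDTA: dilute stock: 0.456 mM × 3150 mL ÷ 26.5 mM = 54.20 mL
ferrous sulfate heptahydrate: 71.8 mg/L × 3.15 L = 226.17 mg
L-arginine: dilute stock: 4.14 mM × 3150 mL ÷ 433 mM = 30.12 mL

monopotassium phosphate 30.39 g; EDTA 54.20 mL; ferrous sulfate heptahydrate 226.17 mg; L-arginine 30.12 mL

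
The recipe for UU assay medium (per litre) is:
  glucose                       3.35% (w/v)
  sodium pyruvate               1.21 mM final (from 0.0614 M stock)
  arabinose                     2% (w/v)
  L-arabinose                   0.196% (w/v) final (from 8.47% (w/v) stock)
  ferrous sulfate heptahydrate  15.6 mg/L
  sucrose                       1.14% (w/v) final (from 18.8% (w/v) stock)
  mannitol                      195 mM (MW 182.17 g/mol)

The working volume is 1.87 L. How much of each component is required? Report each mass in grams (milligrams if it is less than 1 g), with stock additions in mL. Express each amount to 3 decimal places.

Scale factor relative to 1 L: 1.87.
glucose: 3.35% w/v = 33.5 g/L → 33.5 × 1.87 L = 62.645 g
sodium pyruvate: V = C2·V2/C1 = 1.21 mM × 1870 mL ÷ 61.4 mM = 36.852 mL
arabinose: 2% w/v = 20 g/L → 20 × 1.87 L = 37.400 g
L-arabinose: C1V1 = C2V2 → 0.196% ÷ 8.47% × 1870 mL = 43.273 mL
ferrous sulfate heptahydrate: 15.6 mg/L × 1.87 L = 29.172 mg
sucrose: C1V1 = C2V2 → 1.14% ÷ 18.8% × 1870 mL = 113.394 mL
mannitol: 195 mmol/L × 182.17 g/mol × 1.87 L ÷ 1000 = 66.428 g

glucose 62.645 g; sodium pyruvate 36.852 mL; arabinose 37.400 g; L-arabinose 43.273 mL; ferrous sulfate heptahydrate 29.172 mg; sucrose 113.394 mL; mannitol 66.428 g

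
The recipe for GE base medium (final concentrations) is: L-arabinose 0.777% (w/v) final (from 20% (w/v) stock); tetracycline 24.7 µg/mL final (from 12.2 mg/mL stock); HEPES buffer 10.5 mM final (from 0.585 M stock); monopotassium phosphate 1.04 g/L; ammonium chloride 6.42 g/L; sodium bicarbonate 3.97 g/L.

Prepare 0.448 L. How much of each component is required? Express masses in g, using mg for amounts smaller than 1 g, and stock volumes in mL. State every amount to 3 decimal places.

Scale factor relative to 1 L: 0.448.
L-arabinose: C1V1 = C2V2 → 0.777% ÷ 20% × 448 mL = 17.405 mL
tetracycline: V = C2·V2/C1 = 24.7 µg/mL × 448 mL ÷ 12200 µg/mL = 0.907 mL
HEPES buffer: C1V1 = C2V2 → 10.5 mM × 448 mL ÷ 585 mM = 8.041 mL
monopotassium phosphate: 1.04 g/L × 0.448 L = 0.46592 g = 465.920 mg
ammonium chloride: 6.42 g/L × 0.448 L = 2.876 g
sodium bicarbonate: 3.97 g/L × 0.448 L = 1.779 g

L-arabinose 17.405 mL; tetracycline 0.907 mL; HEPES buffer 8.041 mL; monopotassium phosphate 465.920 mg; ammonium chloride 2.876 g; sodium bicarbonate 1.779 g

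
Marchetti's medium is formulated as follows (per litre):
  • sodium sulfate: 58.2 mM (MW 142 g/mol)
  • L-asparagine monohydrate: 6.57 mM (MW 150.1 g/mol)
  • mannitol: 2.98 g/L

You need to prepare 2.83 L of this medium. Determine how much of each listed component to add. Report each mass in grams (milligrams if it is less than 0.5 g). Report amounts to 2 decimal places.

Scale factor relative to 1 L: 2.83.
sodium sulfate: 58.2 mmol/L × 142 g/mol × 2.83 L ÷ 1000 = 23.39 g
L-asparagine monohydrate: 6.57 mmol/L × 150.1 g/mol × 2.83 L ÷ 1000 = 2.79 g
mannitol: 2.98 g/L × 2.83 L = 8.43 g

sodium sulfate 23.39 g; L-asparagine monohydrate 2.79 g; mannitol 8.43 g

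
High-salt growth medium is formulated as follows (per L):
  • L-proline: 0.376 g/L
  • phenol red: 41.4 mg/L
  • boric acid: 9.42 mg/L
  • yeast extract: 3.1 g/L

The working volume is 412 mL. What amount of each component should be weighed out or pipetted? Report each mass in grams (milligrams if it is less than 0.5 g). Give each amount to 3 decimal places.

Working volume: 412 mL = 0.412 L.
L-proline: 0.376 g/L × 0.412 L = 0.154912 g = 154.912 mg
phenol red: 41.4 mg/L × 0.412 L = 17.057 mg
boric acid: 9.42 mg/L × 0.412 L = 3.881 mg
yeast extract: 3.1 g/L × 0.412 L = 1.277 g

L-proline 154.912 mg; phenol red 17.057 mg; boric acid 3.881 mg; yeast extract 1.277 g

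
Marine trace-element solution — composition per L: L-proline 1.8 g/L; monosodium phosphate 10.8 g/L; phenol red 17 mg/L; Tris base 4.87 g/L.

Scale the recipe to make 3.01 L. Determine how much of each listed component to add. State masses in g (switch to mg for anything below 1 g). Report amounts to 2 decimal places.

L-proline 5.42 g; monosodium phosphate 32.51 g; phenol red 51.17 mg; Tris base 14.66 g

Working volume: 3.01 L.
L-proline: 1.8 g/L × 3.01 L = 5.42 g
monosodium phosphate: 10.8 g/L × 3.01 L = 32.51 g
phenol red: 17 mg/L × 3.01 L = 51.17 mg
Tris base: 4.87 g/L × 3.01 L = 14.66 g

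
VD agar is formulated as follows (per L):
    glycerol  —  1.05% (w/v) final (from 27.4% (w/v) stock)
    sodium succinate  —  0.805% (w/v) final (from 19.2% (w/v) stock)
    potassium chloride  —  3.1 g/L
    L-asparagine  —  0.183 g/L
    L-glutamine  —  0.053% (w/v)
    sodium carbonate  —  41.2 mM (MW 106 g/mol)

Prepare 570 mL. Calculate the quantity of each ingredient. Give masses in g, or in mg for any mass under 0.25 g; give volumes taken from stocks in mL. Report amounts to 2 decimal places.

Working volume: 570 mL = 0.57 L.
glycerol: dilute stock: 1.05% ÷ 27.4% × 570 mL = 21.84 mL
sodium succinate: C1V1 = C2V2 → 0.805% ÷ 19.2% × 570 mL = 23.90 mL
potassium chloride: 3.1 g/L × 0.57 L = 1.77 g
L-asparagine: 0.183 g/L × 0.57 L = 0.10431 g = 104.31 mg
L-glutamine: 0.053% w/v = 0.53 g/L → 0.53 × 0.57 L = 0.30 g
sodium carbonate: 41.2 mmol/L × 106 g/mol × 0.57 L ÷ 1000 = 2.49 g

glycerol 21.84 mL; sodium succinate 23.90 mL; potassium chloride 1.77 g; L-asparagine 104.31 mg; L-glutamine 0.30 g; sodium carbonate 2.49 g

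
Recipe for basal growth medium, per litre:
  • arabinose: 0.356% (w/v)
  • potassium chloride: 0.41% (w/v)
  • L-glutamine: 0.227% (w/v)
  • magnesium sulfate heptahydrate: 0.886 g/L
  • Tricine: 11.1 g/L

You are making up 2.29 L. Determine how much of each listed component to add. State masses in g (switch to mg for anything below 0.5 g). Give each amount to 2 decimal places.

Working volume: 2.29 L.
arabinose: 0.356% w/v = 3.56 g/L → 3.56 × 2.29 L = 8.15 g
potassium chloride: 0.41% w/v = 4.1 g/L → 4.1 × 2.29 L = 9.39 g
L-glutamine: 0.227 g per 100 mL × 2290 mL ÷ 100 = 5.20 g
magnesium sulfate heptahydrate: 0.886 g/L × 2.29 L = 2.03 g
Tricine: 11.1 g/L × 2.29 L = 25.42 g

arabinose 8.15 g; potassium chloride 9.39 g; L-glutamine 5.20 g; magnesium sulfate heptahydrate 2.03 g; Tricine 25.42 g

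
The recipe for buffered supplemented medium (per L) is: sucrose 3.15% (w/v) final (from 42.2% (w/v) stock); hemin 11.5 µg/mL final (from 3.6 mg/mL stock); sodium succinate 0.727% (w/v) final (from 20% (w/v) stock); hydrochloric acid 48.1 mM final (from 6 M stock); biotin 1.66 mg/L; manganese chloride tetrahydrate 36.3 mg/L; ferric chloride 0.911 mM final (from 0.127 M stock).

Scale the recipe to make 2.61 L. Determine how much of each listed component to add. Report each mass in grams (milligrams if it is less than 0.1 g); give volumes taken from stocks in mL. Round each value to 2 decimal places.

Scale factor relative to 1 L: 2.61.
sucrose: V = C2·V2/C1 = 3.15% ÷ 42.2% × 2610 mL = 194.82 mL
hemin: dilute stock: 11.5 µg/mL × 2610 mL ÷ 3600 µg/mL = 8.34 mL
sodium succinate: C1V1 = C2V2 → 0.727% ÷ 20% × 2610 mL = 94.87 mL
hydrochloric acid: V = C2·V2/C1 = 48.1 mM × 2610 mL ÷ 6000 mM = 20.92 mL
biotin: 1.66 mg/L × 2.61 L = 4.33 mg
manganese chloride tetrahydrate: 36.3 mg/L × 2.61 L = 94.74 mg
ferric chloride: C1V1 = C2V2 → 0.911 mM × 2610 mL ÷ 127 mM = 18.72 mL

sucrose 194.82 mL; hemin 8.34 mL; sodium succinate 94.87 mL; hydrochloric acid 20.92 mL; biotin 4.33 mg; manganese chloride tetrahydrate 94.74 mg; ferric chloride 18.72 mL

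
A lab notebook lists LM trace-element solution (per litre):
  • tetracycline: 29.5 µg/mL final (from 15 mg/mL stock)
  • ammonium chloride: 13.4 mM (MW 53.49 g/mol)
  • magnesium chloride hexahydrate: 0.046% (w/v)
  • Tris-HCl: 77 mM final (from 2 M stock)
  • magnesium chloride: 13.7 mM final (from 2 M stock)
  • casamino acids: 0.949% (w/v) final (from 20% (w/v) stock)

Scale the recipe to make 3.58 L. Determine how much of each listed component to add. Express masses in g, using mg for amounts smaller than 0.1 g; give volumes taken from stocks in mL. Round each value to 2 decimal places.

Scale factor relative to 1 L: 3.58.
tetracycline: V = C2·V2/C1 = 29.5 µg/mL × 3580 mL ÷ 15000 µg/mL = 7.04 mL
ammonium chloride: 13.4 mmol/L × 53.49 g/mol × 3.58 L ÷ 1000 = 2.57 g
magnesium chloride hexahydrate: 0.046 g per 100 mL × 3580 mL ÷ 100 = 1.65 g
Tris-HCl: dilute stock: 77 mM × 3580 mL ÷ 2000 mM = 137.83 mL
magnesium chloride: V = C2·V2/C1 = 13.7 mM × 3580 mL ÷ 2000 mM = 24.52 mL
casamino acids: dilute stock: 0.949% ÷ 20% × 3580 mL = 169.87 mL

tetracycline 7.04 mL; ammonium chloride 2.57 g; magnesium chloride hexahydrate 1.65 g; Tris-HCl 137.83 mL; magnesium chloride 24.52 mL; casamino acids 169.87 mL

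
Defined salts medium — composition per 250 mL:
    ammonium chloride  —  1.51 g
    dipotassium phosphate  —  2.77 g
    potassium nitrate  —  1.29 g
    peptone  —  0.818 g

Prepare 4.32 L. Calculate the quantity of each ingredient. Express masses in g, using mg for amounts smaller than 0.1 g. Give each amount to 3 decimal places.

ammonium chloride 26.093 g; dipotassium phosphate 47.866 g; potassium nitrate 22.291 g; peptone 14.135 g

Ratio of target to recipe volume: 4320 / 250 = 17.28.
ammonium chloride: 1.51 g × (4320 mL / 250 mL) = 26.093 g
dipotassium phosphate: 2.77 g × (4320 mL / 250 mL) = 47.866 g
potassium nitrate: 1.29 g × (4320 mL / 250 mL) = 22.291 g
peptone: 0.818 g × (4320 mL / 250 mL) = 14.135 g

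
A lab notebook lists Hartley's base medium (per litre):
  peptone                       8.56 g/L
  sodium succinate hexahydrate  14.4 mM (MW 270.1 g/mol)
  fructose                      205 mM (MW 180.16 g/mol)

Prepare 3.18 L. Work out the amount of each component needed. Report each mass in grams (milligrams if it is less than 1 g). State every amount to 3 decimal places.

Scale factor relative to 1 L: 3.18.
peptone: 8.56 g/L × 3.18 L = 27.221 g
sodium succinate hexahydrate: 14.4 mmol/L × 270.1 g/mol × 3.18 L ÷ 1000 = 12.368 g
fructose: 205 mmol/L × 180.16 g/mol × 3.18 L ÷ 1000 = 117.446 g

peptone 27.221 g; sodium succinate hexahydrate 12.368 g; fructose 117.446 g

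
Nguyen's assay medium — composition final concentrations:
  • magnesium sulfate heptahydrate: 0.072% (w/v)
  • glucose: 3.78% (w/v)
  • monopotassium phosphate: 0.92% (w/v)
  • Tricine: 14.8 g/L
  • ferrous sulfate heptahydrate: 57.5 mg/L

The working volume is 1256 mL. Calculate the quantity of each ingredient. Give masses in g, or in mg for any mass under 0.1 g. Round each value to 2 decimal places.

Working volume: 1256 mL = 1.256 L.
magnesium sulfate heptahydrate: 0.072 g per 100 mL × 1256 mL ÷ 100 = 0.90 g
glucose: 3.78% w/v = 37.8 g/L → 37.8 × 1.256 L = 47.48 g
monopotassium phosphate: 0.92 g per 100 mL × 1256 mL ÷ 100 = 11.56 g
Tricine: 14.8 g/L × 1.256 L = 18.59 g
ferrous sulfate heptahydrate: 57.5 mg/L × 1.256 L = 72.22 mg

magnesium sulfate heptahydrate 0.90 g; glucose 47.48 g; monopotassium phosphate 11.56 g; Tricine 18.59 g; ferrous sulfate heptahydrate 72.22 mg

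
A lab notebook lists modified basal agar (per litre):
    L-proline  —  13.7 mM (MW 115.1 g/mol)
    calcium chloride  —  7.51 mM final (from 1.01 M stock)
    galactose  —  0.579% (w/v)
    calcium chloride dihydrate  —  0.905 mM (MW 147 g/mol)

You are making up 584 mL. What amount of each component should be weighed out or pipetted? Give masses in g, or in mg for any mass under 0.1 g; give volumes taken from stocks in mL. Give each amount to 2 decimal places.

Scale factor relative to 1 L: 0.584.
L-proline: 13.7 mmol/L × 115.1 g/mol × 0.584 L ÷ 1000 = 0.92 g
calcium chloride: dilute stock: 7.51 mM × 584 mL ÷ 1010 mM = 4.34 mL
galactose: 0.579 g per 100 mL × 584 mL ÷ 100 = 3.38 g
calcium chloride dihydrate: 0.905 mmol/L × 147 mg/mmol × 0.584 L = 77.69 mg

L-proline 0.92 g; calcium chloride 4.34 mL; galactose 3.38 g; calcium chloride dihydrate 77.69 mg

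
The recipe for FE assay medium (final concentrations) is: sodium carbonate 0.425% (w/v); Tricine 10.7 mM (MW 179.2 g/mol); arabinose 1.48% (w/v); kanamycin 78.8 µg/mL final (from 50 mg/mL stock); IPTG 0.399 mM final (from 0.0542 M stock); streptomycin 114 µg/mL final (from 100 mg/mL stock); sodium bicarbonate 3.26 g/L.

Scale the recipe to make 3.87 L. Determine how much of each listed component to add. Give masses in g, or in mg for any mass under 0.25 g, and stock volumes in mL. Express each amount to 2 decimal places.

Working volume: 3.87 L.
sodium carbonate: 0.425 g per 100 mL × 3870 mL ÷ 100 = 16.45 g
Tricine: 10.7 mmol/L × 179.2 g/mol × 3.87 L ÷ 1000 = 7.42 g
arabinose: 1.48 g per 100 mL × 3870 mL ÷ 100 = 57.28 g
kanamycin: V = C2·V2/C1 = 78.8 µg/mL × 3870 mL ÷ 50000 µg/mL = 6.10 mL
IPTG: C1V1 = C2V2 → 0.399 mM × 3870 mL ÷ 54.2 mM = 28.49 mL
streptomycin: dilute stock: 114 µg/mL × 3870 mL ÷ 100000 µg/mL = 4.41 mL
sodium bicarbonate: 3.26 g/L × 3.87 L = 12.62 g

sodium carbonate 16.45 g; Tricine 7.42 g; arabinose 57.28 g; kanamycin 6.10 mL; IPTG 28.49 mL; streptomycin 4.41 mL; sodium bicarbonate 12.62 g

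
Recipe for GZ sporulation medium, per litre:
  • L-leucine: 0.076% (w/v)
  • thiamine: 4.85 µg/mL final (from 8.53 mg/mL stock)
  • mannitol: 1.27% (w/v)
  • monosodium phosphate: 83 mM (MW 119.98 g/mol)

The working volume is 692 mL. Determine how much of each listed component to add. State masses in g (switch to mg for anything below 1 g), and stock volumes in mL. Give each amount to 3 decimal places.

L-leucine 525.920 mg; thiamine 0.393 mL; mannitol 8.788 g; monosodium phosphate 6.891 g

Scale factor relative to 1 L: 0.692.
L-leucine: 0.076% w/v = 0.76 g/L → 0.76 × 0.692 L = 0.52592 g = 525.920 mg
thiamine: V = C2·V2/C1 = 4.85 µg/mL × 692 mL ÷ 8530 µg/mL = 0.393 mL
mannitol: 1.27 g per 100 mL × 692 mL ÷ 100 = 8.788 g
monosodium phosphate: 83 mmol/L × 119.98 g/mol × 0.692 L ÷ 1000 = 6.891 g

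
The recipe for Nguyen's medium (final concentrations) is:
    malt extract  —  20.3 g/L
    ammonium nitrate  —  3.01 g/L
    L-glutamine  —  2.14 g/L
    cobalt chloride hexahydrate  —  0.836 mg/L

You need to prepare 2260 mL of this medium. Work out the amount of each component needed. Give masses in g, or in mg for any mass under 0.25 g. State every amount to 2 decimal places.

Working volume: 2260 mL = 2.26 L.
malt extract: 20.3 g/L × 2.26 L = 45.88 g
ammonium nitrate: 3.01 g/L × 2.26 L = 6.80 g
L-glutamine: 2.14 g/L × 2.26 L = 4.84 g
cobalt chloride hexahydrate: 0.836 mg/L × 2.26 L = 1.89 mg

malt extract 45.88 g; ammonium nitrate 6.80 g; L-glutamine 4.84 g; cobalt chloride hexahydrate 1.89 mg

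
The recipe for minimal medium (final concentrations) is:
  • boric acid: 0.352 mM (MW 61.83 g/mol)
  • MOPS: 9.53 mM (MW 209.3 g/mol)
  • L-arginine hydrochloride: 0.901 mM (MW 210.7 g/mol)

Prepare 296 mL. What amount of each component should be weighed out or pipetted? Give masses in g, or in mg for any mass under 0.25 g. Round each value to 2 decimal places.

Working volume: 296 mL = 0.296 L.
boric acid: 0.352 mmol/L × 61.83 mg/mmol × 0.296 L = 6.44 mg
MOPS: 9.53 mmol/L × 209.3 g/mol × 0.296 L ÷ 1000 = 0.59 g
L-arginine hydrochloride: 0.901 mmol/L × 210.7 mg/mmol × 0.296 L = 56.19 mg

boric acid 6.44 mg; MOPS 0.59 g; L-arginine hydrochloride 56.19 mg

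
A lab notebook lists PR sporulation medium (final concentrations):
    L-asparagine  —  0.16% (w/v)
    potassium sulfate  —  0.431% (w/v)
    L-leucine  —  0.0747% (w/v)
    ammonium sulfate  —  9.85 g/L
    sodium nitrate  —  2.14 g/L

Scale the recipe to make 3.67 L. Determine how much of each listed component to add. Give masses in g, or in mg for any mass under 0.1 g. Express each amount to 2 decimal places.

L-asparagine 5.87 g; potassium sulfate 15.82 g; L-leucine 2.74 g; ammonium sulfate 36.15 g; sodium nitrate 7.85 g

Scale factor relative to 1 L: 3.67.
L-asparagine: 0.16 g per 100 mL × 3670 mL ÷ 100 = 5.87 g
potassium sulfate: 0.431 g per 100 mL × 3670 mL ÷ 100 = 15.82 g
L-leucine: 0.0747 g per 100 mL × 3670 mL ÷ 100 = 2.74 g
ammonium sulfate: 9.85 g/L × 3.67 L = 36.15 g
sodium nitrate: 2.14 g/L × 3.67 L = 7.85 g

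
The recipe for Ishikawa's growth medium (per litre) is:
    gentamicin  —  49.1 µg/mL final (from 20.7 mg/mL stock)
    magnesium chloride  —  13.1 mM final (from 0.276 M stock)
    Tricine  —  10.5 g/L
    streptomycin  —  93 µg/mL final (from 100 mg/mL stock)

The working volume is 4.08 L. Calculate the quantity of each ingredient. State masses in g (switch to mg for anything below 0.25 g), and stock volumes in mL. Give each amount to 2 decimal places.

gentamicin 9.68 mL; magnesium chloride 193.65 mL; Tricine 42.84 g; streptomycin 3.79 mL

Scale factor relative to 1 L: 4.08.
gentamicin: dilute stock: 49.1 µg/mL × 4080 mL ÷ 20700 µg/mL = 9.68 mL
magnesium chloride: C1V1 = C2V2 → 13.1 mM × 4080 mL ÷ 276 mM = 193.65 mL
Tricine: 10.5 g/L × 4.08 L = 42.84 g
streptomycin: C1V1 = C2V2 → 93 µg/mL × 4080 mL ÷ 100000 µg/mL = 3.79 mL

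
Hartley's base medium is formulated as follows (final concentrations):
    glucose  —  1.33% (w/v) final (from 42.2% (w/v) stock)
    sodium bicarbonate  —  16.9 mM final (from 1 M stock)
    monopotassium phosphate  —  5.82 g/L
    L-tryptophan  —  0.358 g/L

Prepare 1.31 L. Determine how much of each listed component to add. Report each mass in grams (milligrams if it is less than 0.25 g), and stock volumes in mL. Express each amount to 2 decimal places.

Working volume: 1.31 L.
glucose: C1V1 = C2V2 → 1.33% ÷ 42.2% × 1310 mL = 41.29 mL
sodium bicarbonate: dilute stock: 16.9 mM × 1310 mL ÷ 1000 mM = 22.14 mL
monopotassium phosphate: 5.82 g/L × 1.31 L = 7.62 g
L-tryptophan: 0.358 g/L × 1.31 L = 0.47 g

glucose 41.29 mL; sodium bicarbonate 22.14 mL; monopotassium phosphate 7.62 g; L-tryptophan 0.47 g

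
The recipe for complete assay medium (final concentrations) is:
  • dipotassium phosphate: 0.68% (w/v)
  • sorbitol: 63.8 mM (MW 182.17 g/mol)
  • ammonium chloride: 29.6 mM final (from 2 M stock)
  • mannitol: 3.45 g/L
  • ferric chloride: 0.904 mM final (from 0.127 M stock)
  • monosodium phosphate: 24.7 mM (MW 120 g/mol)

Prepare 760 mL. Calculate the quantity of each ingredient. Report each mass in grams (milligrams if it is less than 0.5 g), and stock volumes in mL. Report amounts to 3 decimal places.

Target volume = 760 mL = 0.76 L.
dipotassium phosphate: 0.68% w/v = 6.8 g/L → 6.8 × 0.76 L = 5.168 g
sorbitol: 63.8 mmol/L × 182.17 g/mol × 0.76 L ÷ 1000 = 8.833 g
ammonium chloride: V = C2·V2/C1 = 29.6 mM × 760 mL ÷ 2000 mM = 11.248 mL
mannitol: 3.45 g/L × 0.76 L = 2.622 g
ferric chloride: V = C2·V2/C1 = 0.904 mM × 760 mL ÷ 127 mM = 5.410 mL
monosodium phosphate: 24.7 mmol/L × 120 g/mol × 0.76 L ÷ 1000 = 2.253 g

dipotassium phosphate 5.168 g; sorbitol 8.833 g; ammonium chloride 11.248 mL; mannitol 2.622 g; ferric chloride 5.410 mL; monosodium phosphate 2.253 g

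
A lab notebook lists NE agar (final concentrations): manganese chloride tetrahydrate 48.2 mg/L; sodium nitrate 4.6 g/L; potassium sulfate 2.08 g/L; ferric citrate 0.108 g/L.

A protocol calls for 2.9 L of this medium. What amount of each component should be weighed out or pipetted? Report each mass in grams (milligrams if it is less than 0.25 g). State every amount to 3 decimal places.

Working volume: 2.9 L.
manganese chloride tetrahydrate: 48.2 mg/L × 2.9 L = 139.780 mg
sodium nitrate: 4.6 g/L × 2.9 L = 13.340 g
potassium sulfate: 2.08 g/L × 2.9 L = 6.032 g
ferric citrate: 0.108 g/L × 2.9 L = 0.313 g

manganese chloride tetrahydrate 139.780 mg; sodium nitrate 13.340 g; potassium sulfate 6.032 g; ferric citrate 0.313 g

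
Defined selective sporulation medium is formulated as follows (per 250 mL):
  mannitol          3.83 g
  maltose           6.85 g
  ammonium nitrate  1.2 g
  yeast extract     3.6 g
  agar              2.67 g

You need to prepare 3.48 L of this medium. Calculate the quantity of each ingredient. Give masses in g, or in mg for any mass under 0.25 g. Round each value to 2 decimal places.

Ratio of target to recipe volume: 3480 / 250 = 13.92.
mannitol: 3.83 g × (3480 mL / 250 mL) = 53.31 g
maltose: 6.85 g × (3480 mL / 250 mL) = 95.35 g
ammonium nitrate: 1.2 g × (3480 mL / 250 mL) = 16.70 g
yeast extract: 3.6 g × (3480 mL / 250 mL) = 50.11 g
agar: 2.67 g × (3480 mL / 250 mL) = 37.17 g

mannitol 53.31 g; maltose 95.35 g; ammonium nitrate 16.70 g; yeast extract 50.11 g; agar 37.17 g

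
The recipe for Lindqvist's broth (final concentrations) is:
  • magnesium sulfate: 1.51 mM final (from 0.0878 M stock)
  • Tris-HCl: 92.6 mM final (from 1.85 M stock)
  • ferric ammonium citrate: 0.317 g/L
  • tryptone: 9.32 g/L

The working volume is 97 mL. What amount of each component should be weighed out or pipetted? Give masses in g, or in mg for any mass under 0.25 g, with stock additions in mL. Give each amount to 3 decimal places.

magnesium sulfate 1.668 mL; Tris-HCl 4.855 mL; ferric ammonium citrate 30.749 mg; tryptone 0.904 g

Target volume = 97 mL = 0.097 L.
magnesium sulfate: V = C2·V2/C1 = 1.51 mM × 97 mL ÷ 87.8 mM = 1.668 mL
Tris-HCl: V = C2·V2/C1 = 92.6 mM × 97 mL ÷ 1850 mM = 4.855 mL
ferric ammonium citrate: 0.317 g/L × 0.097 L = 0.030749 g = 30.749 mg
tryptone: 9.32 g/L × 0.097 L = 0.904 g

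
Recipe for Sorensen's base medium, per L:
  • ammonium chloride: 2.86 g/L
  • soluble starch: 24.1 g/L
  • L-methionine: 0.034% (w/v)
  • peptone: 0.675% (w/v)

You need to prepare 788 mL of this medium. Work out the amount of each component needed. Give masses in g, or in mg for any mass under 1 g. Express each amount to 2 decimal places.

ammonium chloride 2.25 g; soluble starch 18.99 g; L-methionine 267.92 mg; peptone 5.32 g

Working volume: 788 mL = 0.788 L.
ammonium chloride: 2.86 g/L × 0.788 L = 2.25 g
soluble starch: 24.1 g/L × 0.788 L = 18.99 g
L-methionine: 0.034 g per 100 mL × 788 mL ÷ 100 = 0.26792 g = 267.92 mg
peptone: 0.675% w/v = 6.75 g/L → 6.75 × 0.788 L = 5.32 g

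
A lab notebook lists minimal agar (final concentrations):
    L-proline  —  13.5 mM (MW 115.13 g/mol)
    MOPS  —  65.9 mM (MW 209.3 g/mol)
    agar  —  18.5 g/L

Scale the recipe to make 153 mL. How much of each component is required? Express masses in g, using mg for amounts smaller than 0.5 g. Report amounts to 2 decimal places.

L-proline 237.80 mg; MOPS 2.11 g; agar 2.83 g

Scale factor relative to 1 L: 0.153.
L-proline: 13.5 mmol/L × 115.13 mg/mmol × 0.153 L = 237.80 mg
MOPS: 65.9 mmol/L × 209.3 g/mol × 0.153 L ÷ 1000 = 2.11 g
agar: 18.5 g/L × 0.153 L = 2.83 g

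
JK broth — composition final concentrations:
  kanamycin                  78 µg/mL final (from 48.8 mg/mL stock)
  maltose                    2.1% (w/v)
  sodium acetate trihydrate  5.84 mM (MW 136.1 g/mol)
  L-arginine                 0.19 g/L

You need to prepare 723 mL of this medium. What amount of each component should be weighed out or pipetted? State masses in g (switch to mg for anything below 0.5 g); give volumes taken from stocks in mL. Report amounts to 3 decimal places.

kanamycin 1.156 mL; maltose 15.183 g; sodium acetate trihydrate 0.575 g; L-arginine 137.370 mg

Scale factor relative to 1 L: 0.723.
kanamycin: V = C2·V2/C1 = 78 µg/mL × 723 mL ÷ 48800 µg/mL = 1.156 mL
maltose: 2.1% w/v = 21 g/L → 21 × 0.723 L = 15.183 g
sodium acetate trihydrate: 5.84 mmol/L × 136.1 g/mol × 0.723 L ÷ 1000 = 0.575 g
L-arginine: 0.19 g/L × 0.723 L = 0.13737 g = 137.370 mg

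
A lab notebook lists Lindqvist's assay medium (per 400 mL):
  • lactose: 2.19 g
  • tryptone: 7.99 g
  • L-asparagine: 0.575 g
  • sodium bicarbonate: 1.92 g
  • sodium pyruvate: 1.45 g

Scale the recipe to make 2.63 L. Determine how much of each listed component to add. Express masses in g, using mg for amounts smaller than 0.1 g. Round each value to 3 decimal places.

lactose 14.399 g; tryptone 52.534 g; L-asparagine 3.781 g; sodium bicarbonate 12.624 g; sodium pyruvate 9.534 g

Ratio of target to recipe volume: 2630 / 400 = 6.575.
lactose: 2.19 g × (2630 mL / 400 mL) = 14.399 g
tryptone: 7.99 g × (2630 mL / 400 mL) = 52.534 g
L-asparagine: 0.575 g × (2630 mL / 400 mL) = 3.781 g
sodium bicarbonate: 1.92 g × (2630 mL / 400 mL) = 12.624 g
sodium pyruvate: 1.45 g × (2630 mL / 400 mL) = 9.534 g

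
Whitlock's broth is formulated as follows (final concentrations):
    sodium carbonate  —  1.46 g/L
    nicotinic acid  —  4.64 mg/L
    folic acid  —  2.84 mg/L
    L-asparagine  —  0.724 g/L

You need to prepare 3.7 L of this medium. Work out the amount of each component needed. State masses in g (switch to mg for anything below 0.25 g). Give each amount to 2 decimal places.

Working volume: 3.7 L.
sodium carbonate: 1.46 g/L × 3.7 L = 5.40 g
nicotinic acid: 4.64 mg/L × 3.7 L = 17.17 mg
folic acid: 2.84 mg/L × 3.7 L = 10.51 mg
L-asparagine: 0.724 g/L × 3.7 L = 2.68 g

sodium carbonate 5.40 g; nicotinic acid 17.17 mg; folic acid 10.51 mg; L-asparagine 2.68 g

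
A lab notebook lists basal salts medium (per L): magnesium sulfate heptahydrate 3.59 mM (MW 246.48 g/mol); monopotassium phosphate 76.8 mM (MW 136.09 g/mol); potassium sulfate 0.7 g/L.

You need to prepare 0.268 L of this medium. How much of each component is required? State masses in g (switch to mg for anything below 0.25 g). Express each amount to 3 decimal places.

magnesium sulfate heptahydrate 237.143 mg; monopotassium phosphate 2.801 g; potassium sulfate 187.600 mg

Working volume: 0.268 L.
magnesium sulfate heptahydrate: 3.59 mmol/L × 246.48 mg/mmol × 0.268 L = 237.143 mg
monopotassium phosphate: 76.8 mmol/L × 136.09 g/mol × 0.268 L ÷ 1000 = 2.801 g
potassium sulfate: 0.7 g/L × 0.268 L = 0.1876 g = 187.600 mg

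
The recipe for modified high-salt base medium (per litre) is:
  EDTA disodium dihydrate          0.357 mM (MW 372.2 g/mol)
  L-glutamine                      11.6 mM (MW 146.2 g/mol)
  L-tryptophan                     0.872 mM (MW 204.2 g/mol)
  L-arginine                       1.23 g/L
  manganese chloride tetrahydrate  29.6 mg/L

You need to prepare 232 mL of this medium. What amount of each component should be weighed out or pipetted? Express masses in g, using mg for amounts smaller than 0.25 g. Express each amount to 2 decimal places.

Target volume = 232 mL = 0.232 L.
EDTA disodium dihydrate: 0.357 mmol/L × 372.2 mg/mmol × 0.232 L = 30.83 mg
L-glutamine: 11.6 mmol/L × 146.2 g/mol × 0.232 L ÷ 1000 = 0.39 g
L-tryptophan: 0.872 mmol/L × 204.2 mg/mmol × 0.232 L = 41.31 mg
L-arginine: 1.23 g/L × 0.232 L = 0.29 g
manganese chloride tetrahydrate: 29.6 mg/L × 0.232 L = 6.87 mg

EDTA disodium dihydrate 30.83 mg; L-glutamine 0.39 g; L-tryptophan 41.31 mg; L-arginine 0.29 g; manganese chloride tetrahydrate 6.87 mg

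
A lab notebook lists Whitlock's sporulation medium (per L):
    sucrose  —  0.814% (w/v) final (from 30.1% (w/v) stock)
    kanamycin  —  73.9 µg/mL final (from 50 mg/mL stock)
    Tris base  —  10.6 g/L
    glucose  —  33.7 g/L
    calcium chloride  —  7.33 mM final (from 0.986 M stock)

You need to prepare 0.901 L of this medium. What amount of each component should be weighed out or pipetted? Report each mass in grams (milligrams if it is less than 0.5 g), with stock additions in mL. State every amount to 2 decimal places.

Scale factor relative to 1 L: 0.901.
sucrose: C1V1 = C2V2 → 0.814% ÷ 30.1% × 901 mL = 24.37 mL
kanamycin: V = C2·V2/C1 = 73.9 µg/mL × 901 mL ÷ 50000 µg/mL = 1.33 mL
Tris base: 10.6 g/L × 0.901 L = 9.55 g
glucose: 33.7 g/L × 0.901 L = 30.36 g
calcium chloride: dilute stock: 7.33 mM × 901 mL ÷ 986 mM = 6.70 mL

sucrose 24.37 mL; kanamycin 1.33 mL; Tris base 9.55 g; glucose 30.36 g; calcium chloride 6.70 mL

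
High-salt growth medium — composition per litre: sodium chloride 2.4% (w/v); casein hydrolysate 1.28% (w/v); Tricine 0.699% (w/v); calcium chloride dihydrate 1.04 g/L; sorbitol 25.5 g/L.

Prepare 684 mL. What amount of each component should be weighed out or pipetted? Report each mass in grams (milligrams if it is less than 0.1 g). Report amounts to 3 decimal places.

Working volume: 684 mL = 0.684 L.
sodium chloride: 2.4% w/v = 24 g/L → 24 × 0.684 L = 16.416 g
casein hydrolysate: 1.28 g per 100 mL × 684 mL ÷ 100 = 8.755 g
Tricine: 0.699 g per 100 mL × 684 mL ÷ 100 = 4.781 g
calcium chloride dihydrate: 1.04 g/L × 0.684 L = 0.711 g
sorbitol: 25.5 g/L × 0.684 L = 17.442 g

sodium chloride 16.416 g; casein hydrolysate 8.755 g; Tricine 4.781 g; calcium chloride dihydrate 0.711 g; sorbitol 17.442 g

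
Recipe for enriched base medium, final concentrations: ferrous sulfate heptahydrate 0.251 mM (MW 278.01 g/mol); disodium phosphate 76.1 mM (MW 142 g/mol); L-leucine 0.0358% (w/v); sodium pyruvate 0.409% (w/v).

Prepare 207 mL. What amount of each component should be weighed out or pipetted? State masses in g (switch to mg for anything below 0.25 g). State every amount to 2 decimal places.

Scale factor relative to 1 L: 0.207.
ferrous sulfate heptahydrate: 0.251 mmol/L × 278.01 mg/mmol × 0.207 L = 14.44 mg
disodium phosphate: 76.1 mmol/L × 142 g/mol × 0.207 L ÷ 1000 = 2.24 g
L-leucine: 0.0358% w/v = 0.358 g/L → 0.358 × 0.207 L = 0.074106 g = 74.11 mg
sodium pyruvate: 0.409 g per 100 mL × 207 mL ÷ 100 = 0.85 g

ferrous sulfate heptahydrate 14.44 mg; disodium phosphate 2.24 g; L-leucine 74.11 mg; sodium pyruvate 0.85 g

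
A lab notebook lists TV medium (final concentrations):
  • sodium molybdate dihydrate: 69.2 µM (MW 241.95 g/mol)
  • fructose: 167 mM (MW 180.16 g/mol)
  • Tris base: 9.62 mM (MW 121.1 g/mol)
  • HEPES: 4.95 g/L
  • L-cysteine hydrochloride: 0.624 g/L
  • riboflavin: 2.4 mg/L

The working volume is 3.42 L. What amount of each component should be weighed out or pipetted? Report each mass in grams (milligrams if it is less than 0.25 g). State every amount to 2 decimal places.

sodium molybdate dihydrate 57.26 mg; fructose 102.90 g; Tris base 3.98 g; HEPES 16.93 g; L-cysteine hydrochloride 2.13 g; riboflavin 8.21 mg

Scale factor relative to 1 L: 3.42.
sodium molybdate dihydrate: 69.2 µmol/L × 241.95 g/mol × 3.42 L ÷ 1000 = 57.26 mg
fructose: 167 mmol/L × 180.16 g/mol × 3.42 L ÷ 1000 = 102.90 g
Tris base: 9.62 mmol/L × 121.1 g/mol × 3.42 L ÷ 1000 = 3.98 g
HEPES: 4.95 g/L × 3.42 L = 16.93 g
L-cysteine hydrochloride: 0.624 g/L × 3.42 L = 2.13 g
riboflavin: 2.4 mg/L × 3.42 L = 8.21 mg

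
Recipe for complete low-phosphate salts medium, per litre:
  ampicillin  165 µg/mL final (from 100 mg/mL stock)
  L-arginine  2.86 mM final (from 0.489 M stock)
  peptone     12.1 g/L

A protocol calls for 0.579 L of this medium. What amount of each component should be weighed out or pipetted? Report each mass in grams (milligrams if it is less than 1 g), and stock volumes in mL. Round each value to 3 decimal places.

ampicillin 0.955 mL; L-arginine 3.386 mL; peptone 7.006 g

Scale factor relative to 1 L: 0.579.
ampicillin: C1V1 = C2V2 → 165 µg/mL × 579 mL ÷ 100000 µg/mL = 0.955 mL
L-arginine: dilute stock: 2.86 mM × 579 mL ÷ 489 mM = 3.386 mL
peptone: 12.1 g/L × 0.579 L = 7.006 g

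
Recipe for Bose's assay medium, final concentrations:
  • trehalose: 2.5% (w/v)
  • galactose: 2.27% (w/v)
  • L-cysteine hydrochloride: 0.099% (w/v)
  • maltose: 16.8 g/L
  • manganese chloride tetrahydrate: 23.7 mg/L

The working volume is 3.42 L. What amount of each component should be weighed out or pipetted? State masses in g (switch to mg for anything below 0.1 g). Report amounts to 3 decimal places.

trehalose 85.500 g; galactose 77.634 g; L-cysteine hydrochloride 3.386 g; maltose 57.456 g; manganese chloride tetrahydrate 81.054 mg

Scale factor relative to 1 L: 3.42.
trehalose: 2.5 g per 100 mL × 3420 mL ÷ 100 = 85.500 g
galactose: 2.27% w/v = 22.7 g/L → 22.7 × 3.42 L = 77.634 g
L-cysteine hydrochloride: 0.099% w/v = 0.99 g/L → 0.99 × 3.42 L = 3.386 g
maltose: 16.8 g/L × 3.42 L = 57.456 g
manganese chloride tetrahydrate: 23.7 mg/L × 3.42 L = 81.054 mg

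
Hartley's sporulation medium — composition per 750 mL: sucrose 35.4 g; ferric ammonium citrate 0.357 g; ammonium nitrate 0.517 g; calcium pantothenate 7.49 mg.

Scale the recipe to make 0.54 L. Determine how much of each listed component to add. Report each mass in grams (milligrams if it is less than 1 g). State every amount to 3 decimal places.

sucrose 25.488 g; ferric ammonium citrate 257.040 mg; ammonium nitrate 372.240 mg; calcium pantothenate 5.393 mg

Ratio of target to recipe volume: 540 / 750 = 0.72.
sucrose: 35.4 g × (540 mL / 750 mL) = 25.488 g
ferric ammonium citrate: 0.357 g × (540 mL / 750 mL) = 0.25704 g = 257.040 mg
ammonium nitrate: 0.517 g × (540 mL / 750 mL) = 0.37224 g = 372.240 mg
calcium pantothenate: 7.49 mg × (540 mL / 750 mL) = 5.393 mg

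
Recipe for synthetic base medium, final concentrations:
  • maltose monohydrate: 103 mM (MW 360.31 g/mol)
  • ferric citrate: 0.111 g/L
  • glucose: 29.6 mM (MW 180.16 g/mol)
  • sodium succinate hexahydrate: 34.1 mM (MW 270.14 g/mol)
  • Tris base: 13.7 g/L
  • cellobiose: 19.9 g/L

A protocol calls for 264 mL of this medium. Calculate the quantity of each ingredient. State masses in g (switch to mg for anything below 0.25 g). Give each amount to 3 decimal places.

maltose monohydrate 9.798 g; ferric citrate 29.304 mg; glucose 1.408 g; sodium succinate hexahydrate 2.432 g; Tris base 3.617 g; cellobiose 5.254 g

Working volume: 264 mL = 0.264 L.
maltose monohydrate: 103 mmol/L × 360.31 g/mol × 0.264 L ÷ 1000 = 9.798 g
ferric citrate: 0.111 g/L × 0.264 L = 0.029304 g = 29.304 mg
glucose: 29.6 mmol/L × 180.16 g/mol × 0.264 L ÷ 1000 = 1.408 g
sodium succinate hexahydrate: 34.1 mmol/L × 270.14 g/mol × 0.264 L ÷ 1000 = 2.432 g
Tris base: 13.7 g/L × 0.264 L = 3.617 g
cellobiose: 19.9 g/L × 0.264 L = 5.254 g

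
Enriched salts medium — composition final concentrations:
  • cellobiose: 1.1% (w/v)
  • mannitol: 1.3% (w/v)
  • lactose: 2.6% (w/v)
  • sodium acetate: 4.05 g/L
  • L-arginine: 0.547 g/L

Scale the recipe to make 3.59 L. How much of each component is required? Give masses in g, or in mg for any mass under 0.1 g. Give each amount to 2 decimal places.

cellobiose 39.49 g; mannitol 46.67 g; lactose 93.34 g; sodium acetate 14.54 g; L-arginine 1.96 g

Scale factor relative to 1 L: 3.59.
cellobiose: 1.1% w/v = 11 g/L → 11 × 3.59 L = 39.49 g
mannitol: 1.3 g per 100 mL × 3590 mL ÷ 100 = 46.67 g
lactose: 2.6 g per 100 mL × 3590 mL ÷ 100 = 93.34 g
sodium acetate: 4.05 g/L × 3.59 L = 14.54 g
L-arginine: 0.547 g/L × 3.59 L = 1.96 g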